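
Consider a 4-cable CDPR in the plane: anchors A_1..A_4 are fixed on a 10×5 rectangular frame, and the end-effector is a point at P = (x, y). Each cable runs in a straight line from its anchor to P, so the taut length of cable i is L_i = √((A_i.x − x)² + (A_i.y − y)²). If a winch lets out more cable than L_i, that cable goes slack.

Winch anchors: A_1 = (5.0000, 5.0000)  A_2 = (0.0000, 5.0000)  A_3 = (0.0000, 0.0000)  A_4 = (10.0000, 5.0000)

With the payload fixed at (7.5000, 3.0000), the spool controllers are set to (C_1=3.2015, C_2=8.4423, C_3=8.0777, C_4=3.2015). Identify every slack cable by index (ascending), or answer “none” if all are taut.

cable 1: √((-2.5000)²+(2.0000)²)=3.2016, C_1=3.2015: taut
cable 2: √((-7.5000)²+(2.0000)²)=7.7621, C_2=8.4423: slack
cable 3: √((-7.5000)²+(-3.0000)²)=8.0777, C_3=8.0777: taut
cable 4: √((2.5000)²+(2.0000)²)=3.2016, C_4=3.2015: taut

2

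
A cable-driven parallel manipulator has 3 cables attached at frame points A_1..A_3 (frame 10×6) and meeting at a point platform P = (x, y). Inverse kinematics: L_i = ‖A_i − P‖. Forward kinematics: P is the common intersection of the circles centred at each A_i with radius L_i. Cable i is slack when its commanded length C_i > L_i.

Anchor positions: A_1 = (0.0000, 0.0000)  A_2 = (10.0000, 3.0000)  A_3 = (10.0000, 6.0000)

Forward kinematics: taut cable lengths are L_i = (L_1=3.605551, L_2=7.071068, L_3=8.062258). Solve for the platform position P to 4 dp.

circle eqns → linear via eq_j − eq_1; set q_j = A_j·A_j − L_j²
q_1 = 0.0000+0.0000−13.0000 = -13.0000
-20.0000·x − 6.0000·y = q_1−q_2 = -72.0000
-20.0000·x − 12.0000·y = q_1−q_3 = -84.0000
solve first two rows → x=3.0000, y=2.0000

(3.0000, 2.0000)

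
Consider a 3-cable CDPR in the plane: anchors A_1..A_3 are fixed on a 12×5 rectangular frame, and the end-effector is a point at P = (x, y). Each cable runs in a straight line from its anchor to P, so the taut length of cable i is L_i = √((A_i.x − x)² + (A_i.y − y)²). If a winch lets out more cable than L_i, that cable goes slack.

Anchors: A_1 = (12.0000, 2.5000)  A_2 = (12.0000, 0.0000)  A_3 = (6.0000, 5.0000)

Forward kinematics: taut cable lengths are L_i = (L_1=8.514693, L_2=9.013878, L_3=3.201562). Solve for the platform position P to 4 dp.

expand ‖A_i−P‖²=L_i² and subtract eq 1 (k_i ≔ ‖A_i‖²−L_i²)
k_1 = 144.0000+6.2500−72.5000 = 77.7500
eq1−eq2 → [0.0000  5.0000]·P = 15.0000
eq1−eq3 → [12.0000  -5.0000]·P = 27.0000
2×2 solve → P = (3.5000, 3.0000)

(3.5000, 3.0000)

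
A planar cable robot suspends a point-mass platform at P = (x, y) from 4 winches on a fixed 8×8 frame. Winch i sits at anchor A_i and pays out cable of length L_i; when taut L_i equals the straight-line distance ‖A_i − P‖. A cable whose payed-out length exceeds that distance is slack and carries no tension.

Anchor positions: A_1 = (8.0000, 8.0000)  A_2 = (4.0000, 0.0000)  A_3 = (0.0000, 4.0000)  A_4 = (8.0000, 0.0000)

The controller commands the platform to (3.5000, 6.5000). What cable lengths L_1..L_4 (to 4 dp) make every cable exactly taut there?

cable 1: Δx=4.5000, Δy=1.5000; L_1 = √(Δx²+Δy²) = 4.7434
cable 2: Δx=0.5000, Δy=-6.5000; L_2 = √(Δx²+Δy²) = 6.5192
cable 3: Δx=-3.5000, Δy=-2.5000; L_3 = √(Δx²+Δy²) = 4.3012
cable 4: Δx=4.5000, Δy=-6.5000; L_4 = √(Δx²+Δy²) = 7.9057

(4.7434, 6.5192, 4.3012, 7.9057)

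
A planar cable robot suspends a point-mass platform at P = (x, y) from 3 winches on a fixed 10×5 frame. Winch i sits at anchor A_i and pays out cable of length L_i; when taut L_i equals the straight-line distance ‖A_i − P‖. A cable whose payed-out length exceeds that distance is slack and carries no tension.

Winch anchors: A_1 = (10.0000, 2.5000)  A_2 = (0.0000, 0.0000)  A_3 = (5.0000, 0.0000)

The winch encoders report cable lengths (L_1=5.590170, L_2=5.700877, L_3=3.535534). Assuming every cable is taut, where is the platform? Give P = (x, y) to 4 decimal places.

circle eqns → linear via eq_j − eq_1; set q_j = A_j·A_j − L_j²
q_1 = 100.0000+6.2500−31.2500 = 75.0000
20.0000·x + 5.0000·y = q_1−q_2 = 107.5000
10.0000·x + 5.0000·y = q_1−q_3 = 62.5000
solve first two rows → x=4.5000, y=3.5000

(4.5000, 3.5000)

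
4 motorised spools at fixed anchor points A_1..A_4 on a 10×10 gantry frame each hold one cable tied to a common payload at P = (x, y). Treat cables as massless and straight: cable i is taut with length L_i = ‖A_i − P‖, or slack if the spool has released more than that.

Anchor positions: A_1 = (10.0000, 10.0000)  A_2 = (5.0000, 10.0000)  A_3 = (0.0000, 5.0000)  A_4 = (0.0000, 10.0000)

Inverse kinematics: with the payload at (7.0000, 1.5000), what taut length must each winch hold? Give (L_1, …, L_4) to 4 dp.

cable 1: Δx=3.0000, Δy=8.5000; L_1 = √(Δx²+Δy²) = 9.0139
cable 2: Δx=-2.0000, Δy=8.5000; L_2 = √(Δx²+Δy²) = 8.7321
cable 3: Δx=-7.0000, Δy=3.5000; L_3 = √(Δx²+Δy²) = 7.8262
cable 4: Δx=-7.0000, Δy=8.5000; L_4 = √(Δx²+Δy²) = 11.0114

(9.0139, 8.7321, 7.8262, 11.0114)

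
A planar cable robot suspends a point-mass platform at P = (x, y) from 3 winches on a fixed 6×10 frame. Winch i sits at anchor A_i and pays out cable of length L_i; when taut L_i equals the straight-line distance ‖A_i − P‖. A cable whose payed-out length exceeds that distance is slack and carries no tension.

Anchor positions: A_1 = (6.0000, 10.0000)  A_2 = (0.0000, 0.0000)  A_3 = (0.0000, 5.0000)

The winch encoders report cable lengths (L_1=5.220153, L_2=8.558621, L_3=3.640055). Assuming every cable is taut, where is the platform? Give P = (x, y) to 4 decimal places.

(1.0000, 8.5000)

circle eqns → linear via eq_j − eq_1; set k_j = A_j·A_j − L_j²
k_1 = 36.0000+100.0000−27.2500 = 108.7500
12.0000·x + 20.0000·y = k_1−k_2 = 182.0000
12.0000·x + 10.0000·y = k_1−k_3 = 97.0000
solve first two rows → x=1.0000, y=8.5000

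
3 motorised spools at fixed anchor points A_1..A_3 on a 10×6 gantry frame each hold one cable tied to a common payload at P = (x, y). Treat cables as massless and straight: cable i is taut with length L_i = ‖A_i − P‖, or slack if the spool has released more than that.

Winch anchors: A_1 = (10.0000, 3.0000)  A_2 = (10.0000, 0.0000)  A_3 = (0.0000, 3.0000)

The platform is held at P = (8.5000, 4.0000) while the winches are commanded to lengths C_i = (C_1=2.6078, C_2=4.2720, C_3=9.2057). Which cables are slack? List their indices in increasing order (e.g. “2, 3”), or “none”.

cable 1: √((1.5000)²+(-1.0000)²)=1.8028, C_1=2.6078: slack
cable 2: √((1.5000)²+(-4.0000)²)=4.2720, C_2=4.2720: taut
cable 3: √((-8.5000)²+(-1.0000)²)=8.5586, C_3=9.2057: slack

1, 3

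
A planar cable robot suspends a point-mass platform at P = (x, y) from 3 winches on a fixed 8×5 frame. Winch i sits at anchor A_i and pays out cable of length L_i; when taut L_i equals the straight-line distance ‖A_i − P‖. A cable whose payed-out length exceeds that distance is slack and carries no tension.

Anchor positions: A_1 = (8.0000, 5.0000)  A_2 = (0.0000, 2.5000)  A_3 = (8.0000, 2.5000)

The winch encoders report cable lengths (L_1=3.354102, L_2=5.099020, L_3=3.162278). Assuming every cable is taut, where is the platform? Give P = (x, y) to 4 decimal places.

circle eqns → linear via eq_j − eq_1; set c_j = A_j·A_j − L_j²
c_1 = 64.0000+25.0000−11.2500 = 77.7500
16.0000·x + 5.0000·y = c_1−c_2 = 97.5000
0.0000·x + 5.0000·y = c_1−c_3 = 17.5000
solve first two rows → x=5.0000, y=3.5000

(5.0000, 3.5000)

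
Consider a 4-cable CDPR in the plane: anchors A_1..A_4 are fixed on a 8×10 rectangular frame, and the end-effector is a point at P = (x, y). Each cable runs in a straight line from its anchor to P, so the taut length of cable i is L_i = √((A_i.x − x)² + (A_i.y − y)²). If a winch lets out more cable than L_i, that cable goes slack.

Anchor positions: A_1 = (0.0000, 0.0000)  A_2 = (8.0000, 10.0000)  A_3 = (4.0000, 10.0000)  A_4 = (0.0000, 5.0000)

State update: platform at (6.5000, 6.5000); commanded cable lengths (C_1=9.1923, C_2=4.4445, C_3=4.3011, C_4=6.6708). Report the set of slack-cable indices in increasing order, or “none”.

i=1: geometric 9.1924 vs commanded 9.1923 ⇒ taut
i=2: geometric 3.8079 vs commanded 4.4445 ⇒ slack
i=3: geometric 4.3012 vs commanded 4.3011 ⇒ taut
i=4: geometric 6.6708 vs commanded 6.6708 ⇒ taut

2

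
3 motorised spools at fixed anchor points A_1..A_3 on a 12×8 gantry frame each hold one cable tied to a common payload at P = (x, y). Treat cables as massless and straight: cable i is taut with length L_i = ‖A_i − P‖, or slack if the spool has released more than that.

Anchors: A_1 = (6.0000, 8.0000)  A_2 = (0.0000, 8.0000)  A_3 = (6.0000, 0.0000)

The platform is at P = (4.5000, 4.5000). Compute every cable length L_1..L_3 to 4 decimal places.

cable 1: Δx=1.5000, Δy=3.5000; L_1 = √(Δx²+Δy²) = 3.8079
cable 2: Δx=-4.5000, Δy=3.5000; L_2 = √(Δx²+Δy²) = 5.7009
cable 3: Δx=1.5000, Δy=-4.5000; L_3 = √(Δx²+Δy²) = 4.7434

(3.8079, 5.7009, 4.7434)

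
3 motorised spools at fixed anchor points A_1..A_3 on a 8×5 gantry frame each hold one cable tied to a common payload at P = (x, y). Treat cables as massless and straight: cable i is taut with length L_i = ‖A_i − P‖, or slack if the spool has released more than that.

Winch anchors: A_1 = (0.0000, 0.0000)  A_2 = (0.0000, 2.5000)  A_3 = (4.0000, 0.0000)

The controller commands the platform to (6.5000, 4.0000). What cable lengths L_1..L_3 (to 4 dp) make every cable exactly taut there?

L_1: Δ = A_1−P = (-6.5000, -4.0000) → ‖Δ‖ = √58.2500 = 7.6322
L_2: Δ = A_2−P = (-6.5000, -1.5000) → ‖Δ‖ = √44.5000 = 6.6708
L_3: Δ = A_3−P = (-2.5000, -4.0000) → ‖Δ‖ = √22.2500 = 4.7170

(7.6322, 6.6708, 4.7170)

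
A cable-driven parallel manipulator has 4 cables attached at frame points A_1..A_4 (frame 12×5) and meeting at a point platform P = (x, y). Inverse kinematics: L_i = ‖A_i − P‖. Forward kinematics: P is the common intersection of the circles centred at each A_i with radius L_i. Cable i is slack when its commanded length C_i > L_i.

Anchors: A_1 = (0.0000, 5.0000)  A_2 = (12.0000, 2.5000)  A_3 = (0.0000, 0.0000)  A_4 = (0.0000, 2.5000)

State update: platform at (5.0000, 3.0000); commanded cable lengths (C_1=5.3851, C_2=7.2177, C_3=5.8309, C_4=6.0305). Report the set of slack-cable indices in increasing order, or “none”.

2, 4

cable 1: √((-5.0000)²+(2.0000)²)=5.3852, C_1=5.3851: taut
cable 2: √((7.0000)²+(-0.5000)²)=7.0178, C_2=7.2177: slack
cable 3: √((-5.0000)²+(-3.0000)²)=5.8310, C_3=5.8309: taut
cable 4: √((-5.0000)²+(-0.5000)²)=5.0249, C_4=6.0305: slack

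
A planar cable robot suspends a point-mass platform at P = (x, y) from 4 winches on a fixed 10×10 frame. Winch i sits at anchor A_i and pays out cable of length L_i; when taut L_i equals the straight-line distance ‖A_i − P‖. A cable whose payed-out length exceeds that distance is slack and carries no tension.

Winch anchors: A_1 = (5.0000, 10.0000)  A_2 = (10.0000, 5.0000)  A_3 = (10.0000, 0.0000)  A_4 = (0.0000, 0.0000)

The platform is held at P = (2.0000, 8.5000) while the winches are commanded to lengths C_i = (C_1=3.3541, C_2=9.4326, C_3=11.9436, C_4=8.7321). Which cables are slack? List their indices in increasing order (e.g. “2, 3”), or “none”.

2, 3

i=1: geometric 3.3541 vs commanded 3.3541 ⇒ taut
i=2: geometric 8.7321 vs commanded 9.4326 ⇒ slack
i=3: geometric 11.6726 vs commanded 11.9436 ⇒ slack
i=4: geometric 8.7321 vs commanded 8.7321 ⇒ taut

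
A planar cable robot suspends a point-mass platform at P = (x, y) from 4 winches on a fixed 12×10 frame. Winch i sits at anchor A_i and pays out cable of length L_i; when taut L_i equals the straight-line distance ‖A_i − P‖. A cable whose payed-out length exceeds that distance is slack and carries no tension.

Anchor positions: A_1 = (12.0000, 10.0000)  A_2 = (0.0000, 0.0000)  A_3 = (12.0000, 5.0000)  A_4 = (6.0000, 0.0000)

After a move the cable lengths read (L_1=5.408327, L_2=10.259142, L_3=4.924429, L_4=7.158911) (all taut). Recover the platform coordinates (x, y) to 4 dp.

(7.5000, 7.0000)

expand ‖A_i−P‖²=L_i² and subtract eq 1 (c_i ≔ ‖A_i‖²−L_i²)
c_1 = 144.0000+100.0000−29.2500 = 214.7500
eq1−eq2 → [24.0000  20.0000]·P = 320.0000
eq1−eq3 → [0.0000  10.0000]·P = 70.0000
eq1−eq4 → [12.0000  20.0000]·P = 230.0000
2×2 solve → P = (7.5000, 7.0000)
check cable 4: ‖A_4−P‖² = 51.2500 ≈ L_4² = 51.2500 ✓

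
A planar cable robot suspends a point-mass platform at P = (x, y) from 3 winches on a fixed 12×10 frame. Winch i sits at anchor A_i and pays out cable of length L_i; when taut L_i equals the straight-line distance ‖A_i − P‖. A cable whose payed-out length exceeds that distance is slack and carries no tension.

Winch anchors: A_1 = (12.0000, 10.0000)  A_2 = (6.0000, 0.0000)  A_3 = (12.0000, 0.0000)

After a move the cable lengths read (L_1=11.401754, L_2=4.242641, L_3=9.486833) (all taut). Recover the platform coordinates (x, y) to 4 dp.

(3.0000, 3.0000)

circle eqns → linear via eq_j − eq_1; set q_j = A_j·A_j − L_j²
q_1 = 144.0000+100.0000−130.0000 = 114.0000
12.0000·x + 20.0000·y = q_1−q_2 = 96.0000
0.0000·x + 20.0000·y = q_1−q_3 = 60.0000
solve first two rows → x=3.0000, y=3.0000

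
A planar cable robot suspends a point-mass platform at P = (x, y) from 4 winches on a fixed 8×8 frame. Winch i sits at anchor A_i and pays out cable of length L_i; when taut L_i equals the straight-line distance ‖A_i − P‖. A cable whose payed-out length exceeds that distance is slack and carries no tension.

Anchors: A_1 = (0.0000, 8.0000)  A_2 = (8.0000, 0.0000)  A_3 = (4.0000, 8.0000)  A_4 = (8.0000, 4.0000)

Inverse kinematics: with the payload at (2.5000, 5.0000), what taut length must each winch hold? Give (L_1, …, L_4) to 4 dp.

(3.9051, 7.4330, 3.3541, 5.5902)

L_1: Δ = A_1−P = (-2.5000, 3.0000) → ‖Δ‖ = √15.2500 = 3.9051
L_2: Δ = A_2−P = (5.5000, -5.0000) → ‖Δ‖ = √55.2500 = 7.4330
L_3: Δ = A_3−P = (1.5000, 3.0000) → ‖Δ‖ = √11.2500 = 3.3541
L_4: Δ = A_4−P = (5.5000, -1.0000) → ‖Δ‖ = √31.2500 = 5.5902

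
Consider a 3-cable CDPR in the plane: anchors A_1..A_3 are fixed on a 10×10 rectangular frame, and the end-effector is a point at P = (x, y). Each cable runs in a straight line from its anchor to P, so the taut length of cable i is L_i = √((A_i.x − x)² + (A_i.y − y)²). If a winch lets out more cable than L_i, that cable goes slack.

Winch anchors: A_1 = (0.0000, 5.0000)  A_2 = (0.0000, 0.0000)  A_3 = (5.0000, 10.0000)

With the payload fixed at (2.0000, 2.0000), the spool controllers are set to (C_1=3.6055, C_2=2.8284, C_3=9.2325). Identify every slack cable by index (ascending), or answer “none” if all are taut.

3

cable 1: √((-2.0000)²+(3.0000)²)=3.6056, C_1=3.6055: taut
cable 2: √((-2.0000)²+(-2.0000)²)=2.8284, C_2=2.8284: taut
cable 3: √((3.0000)²+(8.0000)²)=8.5440, C_3=9.2325: slack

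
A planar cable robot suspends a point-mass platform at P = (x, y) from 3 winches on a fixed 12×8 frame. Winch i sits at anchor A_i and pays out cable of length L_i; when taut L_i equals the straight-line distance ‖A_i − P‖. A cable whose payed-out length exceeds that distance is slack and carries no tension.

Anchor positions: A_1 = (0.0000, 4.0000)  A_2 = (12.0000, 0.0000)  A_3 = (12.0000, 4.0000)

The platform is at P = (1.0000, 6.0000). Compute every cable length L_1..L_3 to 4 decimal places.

L_1 = √((0.0000−1.0000)² + (4.0000−6.0000)²) = 2.2361
L_2 = √((12.0000−1.0000)² + (0.0000−6.0000)²) = 12.5300
L_3 = √((12.0000−1.0000)² + (4.0000−6.0000)²) = 11.1803

(2.2361, 12.5300, 11.1803)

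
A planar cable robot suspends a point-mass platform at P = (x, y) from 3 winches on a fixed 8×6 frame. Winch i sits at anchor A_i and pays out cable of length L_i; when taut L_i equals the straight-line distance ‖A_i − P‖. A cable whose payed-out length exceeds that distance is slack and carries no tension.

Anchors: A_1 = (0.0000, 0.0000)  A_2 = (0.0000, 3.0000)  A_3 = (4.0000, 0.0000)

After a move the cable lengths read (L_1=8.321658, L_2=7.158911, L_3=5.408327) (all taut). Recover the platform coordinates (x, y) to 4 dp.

(7.0000, 4.5000)

circle eqns → linear via eq_j − eq_1; set q_j = A_j·A_j − L_j²
q_1 = 0.0000+0.0000−69.2500 = -69.2500
0.0000·x − 6.0000·y = q_1−q_2 = -27.0000
-8.0000·x + 0.0000·y = q_1−q_3 = -56.0000
solve first two rows → x=7.0000, y=4.5000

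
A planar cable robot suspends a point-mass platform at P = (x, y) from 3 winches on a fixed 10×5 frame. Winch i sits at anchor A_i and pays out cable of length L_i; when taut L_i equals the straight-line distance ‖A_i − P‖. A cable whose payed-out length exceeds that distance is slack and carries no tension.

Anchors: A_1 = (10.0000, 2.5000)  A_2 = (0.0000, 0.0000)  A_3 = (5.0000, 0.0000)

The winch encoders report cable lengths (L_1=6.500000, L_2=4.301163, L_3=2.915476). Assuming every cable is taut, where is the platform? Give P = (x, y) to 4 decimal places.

expand ‖A_i−P‖²=L_i² and subtract eq 1 (c_i ≔ ‖A_i‖²−L_i²)
c_1 = 100.0000+6.2500−42.2500 = 64.0000
eq1−eq2 → [20.0000  5.0000]·P = 82.5000
eq1−eq3 → [10.0000  5.0000]·P = 47.5000
2×2 solve → P = (3.5000, 2.5000)

(3.5000, 2.5000)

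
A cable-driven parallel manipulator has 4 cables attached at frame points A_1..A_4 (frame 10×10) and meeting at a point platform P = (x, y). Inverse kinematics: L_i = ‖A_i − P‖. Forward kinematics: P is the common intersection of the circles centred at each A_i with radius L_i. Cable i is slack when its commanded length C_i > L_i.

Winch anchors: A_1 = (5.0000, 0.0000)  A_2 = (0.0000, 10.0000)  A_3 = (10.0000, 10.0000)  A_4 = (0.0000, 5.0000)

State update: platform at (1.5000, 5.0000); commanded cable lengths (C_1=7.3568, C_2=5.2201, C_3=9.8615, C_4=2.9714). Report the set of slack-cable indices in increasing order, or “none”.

cable 1: L_1 = ‖A_1−P‖ = 6.1033;  C_1 = 7.3568 → slack
cable 2: L_2 = ‖A_2−P‖ = 5.2202;  C_2 = 5.2201 → taut
cable 3: L_3 = ‖A_3−P‖ = 9.8615;  C_3 = 9.8615 → taut
cable 4: L_4 = ‖A_4−P‖ = 1.5000;  C_4 = 2.9714 → slack

1, 4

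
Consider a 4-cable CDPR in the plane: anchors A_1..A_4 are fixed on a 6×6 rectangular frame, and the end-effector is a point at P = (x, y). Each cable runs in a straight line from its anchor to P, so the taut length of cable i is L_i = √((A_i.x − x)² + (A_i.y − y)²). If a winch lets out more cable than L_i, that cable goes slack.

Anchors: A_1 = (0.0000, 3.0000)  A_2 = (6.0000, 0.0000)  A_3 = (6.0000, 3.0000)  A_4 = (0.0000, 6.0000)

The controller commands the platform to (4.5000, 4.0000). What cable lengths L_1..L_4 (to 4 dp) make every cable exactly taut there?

(4.6098, 4.2720, 1.8028, 4.9244)

cable 1: Δx=-4.5000, Δy=-1.0000; L_1 = √(Δx²+Δy²) = 4.6098
cable 2: Δx=1.5000, Δy=-4.0000; L_2 = √(Δx²+Δy²) = 4.2720
cable 3: Δx=1.5000, Δy=-1.0000; L_3 = √(Δx²+Δy²) = 1.8028
cable 4: Δx=-4.5000, Δy=2.0000; L_4 = √(Δx²+Δy²) = 4.9244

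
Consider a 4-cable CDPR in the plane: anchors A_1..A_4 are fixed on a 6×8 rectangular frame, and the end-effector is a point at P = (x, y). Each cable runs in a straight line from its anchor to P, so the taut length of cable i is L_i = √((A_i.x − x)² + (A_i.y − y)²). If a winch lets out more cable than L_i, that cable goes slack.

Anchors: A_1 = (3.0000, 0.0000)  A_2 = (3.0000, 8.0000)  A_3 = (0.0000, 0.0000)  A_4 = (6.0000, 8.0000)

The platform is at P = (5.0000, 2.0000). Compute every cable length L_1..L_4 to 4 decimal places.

L_1: Δ = A_1−P = (-2.0000, -2.0000) → ‖Δ‖ = √8.0000 = 2.8284
L_2: Δ = A_2−P = (-2.0000, 6.0000) → ‖Δ‖ = √40.0000 = 6.3246
L_3: Δ = A_3−P = (-5.0000, -2.0000) → ‖Δ‖ = √29.0000 = 5.3852
L_4: Δ = A_4−P = (1.0000, 6.0000) → ‖Δ‖ = √37.0000 = 6.0828

(2.8284, 6.3246, 5.3852, 6.0828)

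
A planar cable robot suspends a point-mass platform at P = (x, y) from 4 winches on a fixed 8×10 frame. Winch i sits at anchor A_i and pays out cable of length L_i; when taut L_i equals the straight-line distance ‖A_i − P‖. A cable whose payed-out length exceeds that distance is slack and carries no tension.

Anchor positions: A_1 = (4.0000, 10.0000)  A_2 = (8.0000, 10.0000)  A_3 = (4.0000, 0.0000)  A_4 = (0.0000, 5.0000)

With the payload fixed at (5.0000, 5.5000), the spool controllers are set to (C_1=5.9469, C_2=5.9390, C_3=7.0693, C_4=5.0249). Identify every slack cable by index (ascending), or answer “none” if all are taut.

cable 1: L_1 = ‖A_1−P‖ = 4.6098;  C_1 = 5.9469 → slack
cable 2: L_2 = ‖A_2−P‖ = 5.4083;  C_2 = 5.9390 → slack
cable 3: L_3 = ‖A_3−P‖ = 5.5902;  C_3 = 7.0693 → slack
cable 4: L_4 = ‖A_4−P‖ = 5.0249;  C_4 = 5.0249 → taut

1, 2, 3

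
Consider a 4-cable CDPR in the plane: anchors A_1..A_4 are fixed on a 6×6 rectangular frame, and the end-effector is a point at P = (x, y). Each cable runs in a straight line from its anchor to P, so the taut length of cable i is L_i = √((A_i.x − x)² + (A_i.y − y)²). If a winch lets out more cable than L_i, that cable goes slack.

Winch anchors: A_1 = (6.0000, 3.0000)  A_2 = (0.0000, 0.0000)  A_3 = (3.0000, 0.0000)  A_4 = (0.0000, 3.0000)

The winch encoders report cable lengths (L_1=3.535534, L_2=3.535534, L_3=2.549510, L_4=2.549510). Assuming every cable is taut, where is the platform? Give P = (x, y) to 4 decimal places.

(2.5000, 2.5000)

each cable: (A_i−P)·(A_i−P) = L_i²; let q_i = ‖A_i‖²−L_i²
q_1 = 36.0000+9.0000−12.5000 = 32.5000
row 1: 12.0000x + 6.0000y = 45.0000  (q_2=-12.5000)
row 2: 6.0000x + 6.0000y = 30.0000  (q_3=2.5000)
row 3: 12.0000x + 0.0000y = 30.0000  (q_4=2.5000)
Cramer on rows 1–2 → x = 2.5000, y = 2.5000
check cable 4: ‖A_4−P‖² = 6.5000 ≈ L_4² = 6.5000 ✓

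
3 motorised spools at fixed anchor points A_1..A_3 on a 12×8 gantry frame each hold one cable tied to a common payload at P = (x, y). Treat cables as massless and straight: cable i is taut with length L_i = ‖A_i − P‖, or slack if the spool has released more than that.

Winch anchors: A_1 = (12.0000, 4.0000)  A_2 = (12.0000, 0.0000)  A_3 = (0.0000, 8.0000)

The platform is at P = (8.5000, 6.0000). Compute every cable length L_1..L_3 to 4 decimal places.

L_1 = √((12.0000−8.5000)² + (4.0000−6.0000)²) = 4.0311
L_2 = √((12.0000−8.5000)² + (0.0000−6.0000)²) = 6.9462
L_3 = √((0.0000−8.5000)² + (8.0000−6.0000)²) = 8.7321

(4.0311, 6.9462, 8.7321)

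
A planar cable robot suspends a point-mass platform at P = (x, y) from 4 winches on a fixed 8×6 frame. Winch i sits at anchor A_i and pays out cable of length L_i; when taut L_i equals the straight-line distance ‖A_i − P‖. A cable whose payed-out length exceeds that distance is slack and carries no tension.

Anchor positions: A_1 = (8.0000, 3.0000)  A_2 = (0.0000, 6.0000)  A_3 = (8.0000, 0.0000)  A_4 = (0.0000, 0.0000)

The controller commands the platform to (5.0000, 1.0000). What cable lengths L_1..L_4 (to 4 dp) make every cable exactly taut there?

(3.6056, 7.0711, 3.1623, 5.0990)

L_1 = √((8.0000−5.0000)² + (3.0000−1.0000)²) = 3.6056
L_2 = √((0.0000−5.0000)² + (6.0000−1.0000)²) = 7.0711
L_3 = √((8.0000−5.0000)² + (0.0000−1.0000)²) = 3.1623
L_4 = √((0.0000−5.0000)² + (0.0000−1.0000)²) = 5.0990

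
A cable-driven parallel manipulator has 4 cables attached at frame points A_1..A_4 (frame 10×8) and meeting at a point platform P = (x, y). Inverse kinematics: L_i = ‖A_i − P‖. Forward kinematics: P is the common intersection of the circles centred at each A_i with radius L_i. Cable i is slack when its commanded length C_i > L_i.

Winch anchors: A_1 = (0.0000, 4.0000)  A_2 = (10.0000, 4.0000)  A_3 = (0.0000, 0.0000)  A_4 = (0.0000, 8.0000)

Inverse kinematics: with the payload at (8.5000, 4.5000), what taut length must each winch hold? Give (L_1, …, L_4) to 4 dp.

L_1 = √((0.0000−8.5000)² + (4.0000−4.5000)²) = 8.5147
L_2 = √((10.0000−8.5000)² + (4.0000−4.5000)²) = 1.5811
L_3 = √((0.0000−8.5000)² + (0.0000−4.5000)²) = 9.6177
L_4 = √((0.0000−8.5000)² + (8.0000−4.5000)²) = 9.1924

(8.5147, 1.5811, 9.6177, 9.1924)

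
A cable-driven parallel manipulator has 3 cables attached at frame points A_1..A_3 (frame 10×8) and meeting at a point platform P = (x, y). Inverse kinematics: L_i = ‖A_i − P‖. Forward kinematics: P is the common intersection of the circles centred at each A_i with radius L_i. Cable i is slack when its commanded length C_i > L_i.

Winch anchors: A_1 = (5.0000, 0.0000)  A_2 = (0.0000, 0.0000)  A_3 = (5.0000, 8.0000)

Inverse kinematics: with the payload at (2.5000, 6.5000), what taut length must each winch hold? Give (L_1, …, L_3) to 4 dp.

(6.9642, 6.9642, 2.9155)

cable 1: Δx=2.5000, Δy=-6.5000; L_1 = √(Δx²+Δy²) = 6.9642
cable 2: Δx=-2.5000, Δy=-6.5000; L_2 = √(Δx²+Δy²) = 6.9642
cable 3: Δx=2.5000, Δy=1.5000; L_3 = √(Δx²+Δy²) = 2.9155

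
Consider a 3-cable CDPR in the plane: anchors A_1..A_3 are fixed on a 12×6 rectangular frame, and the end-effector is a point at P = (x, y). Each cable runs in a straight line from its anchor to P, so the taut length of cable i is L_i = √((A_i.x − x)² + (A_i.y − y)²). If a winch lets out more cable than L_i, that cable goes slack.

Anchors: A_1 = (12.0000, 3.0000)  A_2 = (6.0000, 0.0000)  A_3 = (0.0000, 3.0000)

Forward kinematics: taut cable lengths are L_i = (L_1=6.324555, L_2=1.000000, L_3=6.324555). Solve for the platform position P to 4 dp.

(6.0000, 1.0000)

circle eqns → linear via eq_j − eq_1; set k_j = A_j·A_j − L_j²
k_1 = 144.0000+9.0000−40.0000 = 113.0000
12.0000·x + 6.0000·y = k_1−k_2 = 78.0000
24.0000·x + 0.0000·y = k_1−k_3 = 144.0000
solve first two rows → x=6.0000, y=1.0000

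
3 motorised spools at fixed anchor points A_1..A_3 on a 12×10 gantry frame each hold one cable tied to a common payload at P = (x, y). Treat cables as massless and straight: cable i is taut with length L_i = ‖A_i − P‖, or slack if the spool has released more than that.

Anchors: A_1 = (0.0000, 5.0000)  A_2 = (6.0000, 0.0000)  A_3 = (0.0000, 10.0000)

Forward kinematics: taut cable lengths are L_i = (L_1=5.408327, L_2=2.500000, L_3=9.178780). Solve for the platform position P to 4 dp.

circle eqns → linear via eq_j − eq_1; set c_j = A_j·A_j − L_j²
c_1 = 0.0000+25.0000−29.2500 = -4.2500
-12.0000·x + 10.0000·y = c_1−c_2 = -34.0000
0.0000·x − 10.0000·y = c_1−c_3 = -20.0000
solve first two rows → x=4.5000, y=2.0000

(4.5000, 2.0000)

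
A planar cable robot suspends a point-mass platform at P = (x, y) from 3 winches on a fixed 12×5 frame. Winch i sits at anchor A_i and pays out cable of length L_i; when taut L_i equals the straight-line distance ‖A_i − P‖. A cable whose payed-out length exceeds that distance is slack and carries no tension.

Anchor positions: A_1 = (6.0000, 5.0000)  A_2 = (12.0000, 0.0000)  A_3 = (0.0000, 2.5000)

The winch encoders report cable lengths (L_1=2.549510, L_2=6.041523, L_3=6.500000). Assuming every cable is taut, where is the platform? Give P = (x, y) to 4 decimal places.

each cable: (A_i−P)·(A_i−P) = L_i²; let q_i = ‖A_i‖²−L_i²
q_1 = 36.0000+25.0000−6.5000 = 54.5000
row 1: -12.0000x + 10.0000y = -53.0000  (q_2=107.5000)
row 2: 12.0000x + 5.0000y = 90.5000  (q_3=-36.0000)
Cramer on rows 1–2 → x = 6.5000, y = 2.5000

(6.5000, 2.5000)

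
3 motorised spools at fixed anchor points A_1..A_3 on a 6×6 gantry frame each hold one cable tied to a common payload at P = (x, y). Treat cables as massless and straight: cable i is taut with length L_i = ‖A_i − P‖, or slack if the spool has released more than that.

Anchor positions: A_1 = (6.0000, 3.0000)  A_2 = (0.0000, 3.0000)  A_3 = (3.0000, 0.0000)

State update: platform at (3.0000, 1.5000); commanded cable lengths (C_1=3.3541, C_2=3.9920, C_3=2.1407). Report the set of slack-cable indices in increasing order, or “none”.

cable 1: √((3.0000)²+(1.5000)²)=3.3541, C_1=3.3541: taut
cable 2: √((-3.0000)²+(1.5000)²)=3.3541, C_2=3.9920: slack
cable 3: √((0.0000)²+(-1.5000)²)=1.5000, C_3=2.1407: slack

2, 3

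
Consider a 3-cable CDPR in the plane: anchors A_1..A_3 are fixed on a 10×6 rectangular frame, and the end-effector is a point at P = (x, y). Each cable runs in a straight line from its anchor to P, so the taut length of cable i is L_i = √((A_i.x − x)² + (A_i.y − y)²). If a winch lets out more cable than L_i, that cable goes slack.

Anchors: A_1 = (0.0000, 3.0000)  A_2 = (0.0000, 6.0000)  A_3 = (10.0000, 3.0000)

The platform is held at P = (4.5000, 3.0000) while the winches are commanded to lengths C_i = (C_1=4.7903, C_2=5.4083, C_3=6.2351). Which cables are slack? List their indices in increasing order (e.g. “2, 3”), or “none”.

cable 1: √((-4.5000)²+(0.0000)²)=4.5000, C_1=4.7903: slack
cable 2: √((-4.5000)²+(3.0000)²)=5.4083, C_2=5.4083: taut
cable 3: √((5.5000)²+(0.0000)²)=5.5000, C_3=6.2351: slack

1, 3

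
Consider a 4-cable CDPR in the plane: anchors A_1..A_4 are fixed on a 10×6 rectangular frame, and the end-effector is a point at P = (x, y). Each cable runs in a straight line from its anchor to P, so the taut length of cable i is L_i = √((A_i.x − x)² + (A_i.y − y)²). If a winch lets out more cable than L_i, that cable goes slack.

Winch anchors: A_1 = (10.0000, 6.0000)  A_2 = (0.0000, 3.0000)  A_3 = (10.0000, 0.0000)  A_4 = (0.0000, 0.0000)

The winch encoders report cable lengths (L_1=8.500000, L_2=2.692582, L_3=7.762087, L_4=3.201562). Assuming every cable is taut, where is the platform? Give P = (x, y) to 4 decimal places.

(2.5000, 2.0000)

circle eqns → linear via eq_j − eq_1; set q_j = A_j·A_j − L_j²
q_1 = 100.0000+36.0000−72.2500 = 63.7500
20.0000·x + 6.0000·y = q_1−q_2 = 62.0000
0.0000·x + 12.0000·y = q_1−q_3 = 24.0000
20.0000·x + 12.0000·y = q_1−q_4 = 74.0000
solve first two rows → x=2.5000, y=2.0000
check cable 4: ‖A_4−P‖² = 10.2500 ≈ L_4² = 10.2500 ✓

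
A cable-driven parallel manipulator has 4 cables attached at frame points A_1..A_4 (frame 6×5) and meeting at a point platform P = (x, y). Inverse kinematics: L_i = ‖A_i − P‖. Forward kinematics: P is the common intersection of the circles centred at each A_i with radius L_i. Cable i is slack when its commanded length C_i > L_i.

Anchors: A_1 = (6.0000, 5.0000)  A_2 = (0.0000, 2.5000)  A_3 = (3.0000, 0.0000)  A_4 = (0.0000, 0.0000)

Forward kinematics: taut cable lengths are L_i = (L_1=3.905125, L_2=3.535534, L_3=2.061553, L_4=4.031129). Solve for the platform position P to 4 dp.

(3.5000, 2.0000)

expand ‖A_i−P‖²=L_i² and subtract eq 1 (q_i ≔ ‖A_i‖²−L_i²)
q_1 = 36.0000+25.0000−15.2500 = 45.7500
eq1−eq2 → [12.0000  5.0000]·P = 52.0000
eq1−eq3 → [6.0000  10.0000]·P = 41.0000
eq1−eq4 → [12.0000  10.0000]·P = 62.0000
2×2 solve → P = (3.5000, 2.0000)
check cable 4: ‖A_4−P‖² = 16.2500 ≈ L_4² = 16.2500 ✓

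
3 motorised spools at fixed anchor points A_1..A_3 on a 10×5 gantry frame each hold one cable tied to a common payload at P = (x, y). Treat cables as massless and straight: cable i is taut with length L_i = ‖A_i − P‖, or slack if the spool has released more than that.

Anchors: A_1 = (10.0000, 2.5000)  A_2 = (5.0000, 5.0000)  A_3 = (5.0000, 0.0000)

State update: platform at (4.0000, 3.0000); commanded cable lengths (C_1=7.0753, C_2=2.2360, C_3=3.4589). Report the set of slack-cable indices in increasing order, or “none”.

i=1: geometric 6.0208 vs commanded 7.0753 ⇒ slack
i=2: geometric 2.2361 vs commanded 2.2360 ⇒ taut
i=3: geometric 3.1623 vs commanded 3.4589 ⇒ slack

1, 3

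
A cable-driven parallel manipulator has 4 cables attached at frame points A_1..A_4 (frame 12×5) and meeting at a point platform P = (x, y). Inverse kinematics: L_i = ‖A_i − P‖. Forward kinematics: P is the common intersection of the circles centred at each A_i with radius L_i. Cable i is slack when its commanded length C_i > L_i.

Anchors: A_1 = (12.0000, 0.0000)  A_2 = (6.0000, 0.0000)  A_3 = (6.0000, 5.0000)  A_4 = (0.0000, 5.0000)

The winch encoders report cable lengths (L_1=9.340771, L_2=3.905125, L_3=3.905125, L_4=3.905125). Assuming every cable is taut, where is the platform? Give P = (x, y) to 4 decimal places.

circle eqns → linear via eq_j − eq_1; set q_j = A_j·A_j − L_j²
q_1 = 144.0000+0.0000−87.2500 = 56.7500
12.0000·x + 0.0000·y = q_1−q_2 = 36.0000
12.0000·x − 10.0000·y = q_1−q_3 = 11.0000
24.0000·x − 10.0000·y = q_1−q_4 = 47.0000
solve first two rows → x=3.0000, y=2.5000
check cable 4: ‖A_4−P‖² = 15.2500 ≈ L_4² = 15.2500 ✓

(3.0000, 2.5000)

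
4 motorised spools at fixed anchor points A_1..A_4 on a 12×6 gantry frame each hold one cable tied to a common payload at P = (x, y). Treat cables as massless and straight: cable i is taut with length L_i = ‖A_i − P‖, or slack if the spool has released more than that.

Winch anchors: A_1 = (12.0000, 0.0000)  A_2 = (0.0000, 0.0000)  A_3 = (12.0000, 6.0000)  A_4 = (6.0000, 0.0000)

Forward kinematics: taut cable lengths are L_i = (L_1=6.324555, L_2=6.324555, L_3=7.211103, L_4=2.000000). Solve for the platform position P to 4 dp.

expand ‖A_i−P‖²=L_i² and subtract eq 1 (k_i ≔ ‖A_i‖²−L_i²)
k_1 = 144.0000+0.0000−40.0000 = 104.0000
eq1−eq2 → [24.0000  0.0000]·P = 144.0000
eq1−eq3 → [0.0000  -12.0000]·P = -24.0000
eq1−eq4 → [12.0000  0.0000]·P = 72.0000
2×2 solve → P = (6.0000, 2.0000)
check cable 4: ‖A_4−P‖² = 4.0000 ≈ L_4² = 4.0000 ✓

(6.0000, 2.0000)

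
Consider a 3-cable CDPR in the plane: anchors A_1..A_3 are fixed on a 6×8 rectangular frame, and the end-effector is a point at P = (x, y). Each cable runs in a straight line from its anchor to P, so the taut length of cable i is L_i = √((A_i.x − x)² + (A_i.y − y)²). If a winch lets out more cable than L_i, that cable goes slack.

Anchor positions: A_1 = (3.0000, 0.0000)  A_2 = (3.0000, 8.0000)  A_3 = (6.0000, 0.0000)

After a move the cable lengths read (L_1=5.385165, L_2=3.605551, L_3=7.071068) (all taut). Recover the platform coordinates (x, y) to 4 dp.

circle eqns → linear via eq_j − eq_1; set q_j = A_j·A_j − L_j²
q_1 = 9.0000+0.0000−29.0000 = -20.0000
0.0000·x − 16.0000·y = q_1−q_2 = -80.0000
-6.0000·x + 0.0000·y = q_1−q_3 = -6.0000
solve first two rows → x=1.0000, y=5.0000

(1.0000, 5.0000)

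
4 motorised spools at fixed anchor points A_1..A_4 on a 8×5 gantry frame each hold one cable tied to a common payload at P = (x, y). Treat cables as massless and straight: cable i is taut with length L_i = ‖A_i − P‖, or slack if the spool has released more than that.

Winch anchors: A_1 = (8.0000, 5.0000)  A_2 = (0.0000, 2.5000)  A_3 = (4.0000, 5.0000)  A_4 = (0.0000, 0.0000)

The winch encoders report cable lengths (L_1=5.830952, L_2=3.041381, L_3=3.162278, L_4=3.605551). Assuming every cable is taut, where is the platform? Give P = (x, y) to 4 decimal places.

expand ‖A_i−P‖²=L_i² and subtract eq 1 (c_i ≔ ‖A_i‖²−L_i²)
c_1 = 64.0000+25.0000−34.0000 = 55.0000
eq1−eq2 → [16.0000  5.0000]·P = 58.0000
eq1−eq3 → [8.0000  0.0000]·P = 24.0000
eq1−eq4 → [16.0000  10.0000]·P = 68.0000
2×2 solve → P = (3.0000, 2.0000)
check cable 4: ‖A_4−P‖² = 13.0000 ≈ L_4² = 13.0000 ✓

(3.0000, 2.0000)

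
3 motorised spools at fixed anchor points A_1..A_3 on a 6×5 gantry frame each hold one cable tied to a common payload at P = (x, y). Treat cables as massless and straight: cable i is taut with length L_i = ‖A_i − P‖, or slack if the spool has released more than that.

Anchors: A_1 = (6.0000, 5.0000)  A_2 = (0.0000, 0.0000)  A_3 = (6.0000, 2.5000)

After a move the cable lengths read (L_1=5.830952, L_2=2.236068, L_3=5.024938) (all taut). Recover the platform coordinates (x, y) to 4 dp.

(1.0000, 2.0000)

circle eqns → linear via eq_j − eq_1; set k_j = A_j·A_j − L_j²
k_1 = 36.0000+25.0000−34.0000 = 27.0000
12.0000·x + 10.0000·y = k_1−k_2 = 32.0000
0.0000·x + 5.0000·y = k_1−k_3 = 10.0000
solve first two rows → x=1.0000, y=2.0000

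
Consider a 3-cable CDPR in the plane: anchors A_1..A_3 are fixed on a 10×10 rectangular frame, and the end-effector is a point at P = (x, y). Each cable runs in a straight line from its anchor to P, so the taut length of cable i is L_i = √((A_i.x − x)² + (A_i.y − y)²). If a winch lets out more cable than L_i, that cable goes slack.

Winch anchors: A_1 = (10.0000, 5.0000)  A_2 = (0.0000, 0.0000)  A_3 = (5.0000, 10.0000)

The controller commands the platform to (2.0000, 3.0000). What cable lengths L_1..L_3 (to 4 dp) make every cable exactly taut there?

L_1 = √((10.0000−2.0000)² + (5.0000−3.0000)²) = 8.2462
L_2 = √((0.0000−2.0000)² + (0.0000−3.0000)²) = 3.6056
L_3 = √((5.0000−2.0000)² + (10.0000−3.0000)²) = 7.6158

(8.2462, 3.6056, 7.6158)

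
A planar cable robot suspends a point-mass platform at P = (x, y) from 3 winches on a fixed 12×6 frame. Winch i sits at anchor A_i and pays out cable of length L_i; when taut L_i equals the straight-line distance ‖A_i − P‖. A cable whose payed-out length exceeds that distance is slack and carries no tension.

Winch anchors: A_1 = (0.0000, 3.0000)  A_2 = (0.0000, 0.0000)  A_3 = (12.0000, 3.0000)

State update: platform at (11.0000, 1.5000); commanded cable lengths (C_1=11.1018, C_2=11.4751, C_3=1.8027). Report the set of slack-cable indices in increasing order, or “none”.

cable 1: L_1 = ‖A_1−P‖ = 11.1018;  C_1 = 11.1018 → taut
cable 2: L_2 = ‖A_2−P‖ = 11.1018;  C_2 = 11.4751 → slack
cable 3: L_3 = ‖A_3−P‖ = 1.8028;  C_3 = 1.8027 → taut

2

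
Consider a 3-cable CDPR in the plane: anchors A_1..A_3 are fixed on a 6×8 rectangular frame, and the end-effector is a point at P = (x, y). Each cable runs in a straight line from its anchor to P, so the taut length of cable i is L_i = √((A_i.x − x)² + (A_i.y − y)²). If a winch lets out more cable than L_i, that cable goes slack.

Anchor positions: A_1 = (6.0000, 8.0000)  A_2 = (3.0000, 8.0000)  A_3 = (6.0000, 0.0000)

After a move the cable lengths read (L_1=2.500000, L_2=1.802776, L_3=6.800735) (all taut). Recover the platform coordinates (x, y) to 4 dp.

(4.0000, 6.5000)

each cable: (A_i−P)·(A_i−P) = L_i²; let c_i = ‖A_i‖²−L_i²
c_1 = 36.0000+64.0000−6.2500 = 93.7500
row 1: 6.0000x + 0.0000y = 24.0000  (c_2=69.7500)
row 2: 0.0000x + 16.0000y = 104.0000  (c_3=-10.2500)
Cramer on rows 1–2 → x = 4.0000, y = 6.5000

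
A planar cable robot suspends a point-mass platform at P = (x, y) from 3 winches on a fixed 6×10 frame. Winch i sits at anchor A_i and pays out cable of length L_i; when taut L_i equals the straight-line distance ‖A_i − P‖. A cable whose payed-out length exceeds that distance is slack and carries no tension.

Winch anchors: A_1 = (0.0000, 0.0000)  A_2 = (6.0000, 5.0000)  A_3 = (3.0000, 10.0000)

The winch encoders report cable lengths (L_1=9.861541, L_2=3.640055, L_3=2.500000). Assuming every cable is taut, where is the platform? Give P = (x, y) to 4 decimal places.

each cable: (A_i−P)·(A_i−P) = L_i²; let k_i = ‖A_i‖²−L_i²
k_1 = 0.0000+0.0000−97.2500 = -97.2500
row 1: -12.0000x − 10.0000y = -145.0000  (k_2=47.7500)
row 2: -6.0000x − 20.0000y = -200.0000  (k_3=102.7500)
Cramer on rows 1–2 → x = 5.0000, y = 8.5000

(5.0000, 8.5000)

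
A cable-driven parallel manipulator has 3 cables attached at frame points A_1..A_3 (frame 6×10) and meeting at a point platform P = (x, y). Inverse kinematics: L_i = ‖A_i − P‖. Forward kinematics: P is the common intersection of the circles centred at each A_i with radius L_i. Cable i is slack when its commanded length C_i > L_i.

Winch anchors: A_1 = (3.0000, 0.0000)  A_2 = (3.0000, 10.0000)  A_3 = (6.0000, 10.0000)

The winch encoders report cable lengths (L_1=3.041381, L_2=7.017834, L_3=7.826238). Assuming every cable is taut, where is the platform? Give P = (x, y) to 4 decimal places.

each cable: (A_i−P)·(A_i−P) = L_i²; let q_i = ‖A_i‖²−L_i²
q_1 = 9.0000+0.0000−9.2500 = -0.2500
row 1: 0.0000x − 20.0000y = -60.0000  (q_2=59.7500)
row 2: -6.0000x − 20.0000y = -75.0000  (q_3=74.7500)
Cramer on rows 1–2 → x = 2.5000, y = 3.0000

(2.5000, 3.0000)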